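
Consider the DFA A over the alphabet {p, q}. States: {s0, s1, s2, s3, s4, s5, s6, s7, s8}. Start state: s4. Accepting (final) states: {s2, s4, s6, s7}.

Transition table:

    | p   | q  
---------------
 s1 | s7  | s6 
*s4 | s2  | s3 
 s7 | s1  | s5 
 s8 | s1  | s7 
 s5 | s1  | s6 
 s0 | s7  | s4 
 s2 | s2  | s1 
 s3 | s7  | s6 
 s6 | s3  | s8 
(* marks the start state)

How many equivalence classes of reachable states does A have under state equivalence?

States {s0} cannot be reached from the start state, so discard them.
P0 = {s2,s4,s6,s7} | {s1,s3,s5,s8}.
Refine {s2,s4,s6,s7} on symbol p: members go to different blocks, giving {s2,s4} and {s6,s7}.
On input p, block {s1,s3,s5,s8} splits into {s1,s3} and {s5,s8}.
The partition is now stable with 4 blocks: {s2,s4} | {s1,s3} | {s6,s7} | {s5,s8}.

4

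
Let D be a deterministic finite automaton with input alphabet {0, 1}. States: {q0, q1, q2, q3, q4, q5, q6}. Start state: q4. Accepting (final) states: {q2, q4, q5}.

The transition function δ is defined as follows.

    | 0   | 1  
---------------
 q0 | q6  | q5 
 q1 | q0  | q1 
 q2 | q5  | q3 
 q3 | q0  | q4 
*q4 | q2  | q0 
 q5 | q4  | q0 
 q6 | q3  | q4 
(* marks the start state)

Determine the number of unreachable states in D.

No path from q4 leads to q1; the other 6 states are all reachable.

1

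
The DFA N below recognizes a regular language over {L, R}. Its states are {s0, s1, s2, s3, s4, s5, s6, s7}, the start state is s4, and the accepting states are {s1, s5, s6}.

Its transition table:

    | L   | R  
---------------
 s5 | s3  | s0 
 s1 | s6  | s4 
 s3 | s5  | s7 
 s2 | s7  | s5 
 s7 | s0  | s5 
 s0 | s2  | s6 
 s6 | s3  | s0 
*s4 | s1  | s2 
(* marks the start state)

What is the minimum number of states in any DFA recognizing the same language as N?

5

Every state is reachable, so we keep all 8.
P0 = {s1,s5,s6} | {s0,s2,s3,s4,s7}.
On input L, block {s1,s5,s6} splits into {s5,s6} and {s1}.
Refine {s0,s2,s3,s4,s7} on symbol L: members go to different blocks, giving {s0,s2,s7} and {s3} and {s4}.
Stable partition: {s5,s6} | {s0,s2,s7} | {s1} | {s3} | {s4} — 5 equivalence classes.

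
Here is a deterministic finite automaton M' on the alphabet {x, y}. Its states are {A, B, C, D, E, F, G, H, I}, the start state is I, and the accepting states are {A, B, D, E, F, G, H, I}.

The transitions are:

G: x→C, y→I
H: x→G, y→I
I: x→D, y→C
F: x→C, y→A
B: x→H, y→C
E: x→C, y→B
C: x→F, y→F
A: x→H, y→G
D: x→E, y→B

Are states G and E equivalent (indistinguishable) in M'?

Yes

All states are reachable from the start state.
P0 = {A,B,D,E,F,G,H,I} | {C}.
Split {A,B,D,E,F,G,H,I} by δ(·,x) → {A,B,D,H,I} and {E,F,G}.
Refine {A,B,D,H,I} on symbol x: members go to different blocks, giving {A,B,I} and {D,H}.
On input y, block {A,B,I} splits into {B,I} and {A}.
Refine {E,F,G} on symbol y: members go to different blocks, giving {E,G} and {F}.
Stable partition: {B,I} | {C} | {E,G} | {D,H} | {A} | {F} — 6 equivalence classes.
G and E lie in the same block of the stable partition, so they are equivalent — no string distinguishes them.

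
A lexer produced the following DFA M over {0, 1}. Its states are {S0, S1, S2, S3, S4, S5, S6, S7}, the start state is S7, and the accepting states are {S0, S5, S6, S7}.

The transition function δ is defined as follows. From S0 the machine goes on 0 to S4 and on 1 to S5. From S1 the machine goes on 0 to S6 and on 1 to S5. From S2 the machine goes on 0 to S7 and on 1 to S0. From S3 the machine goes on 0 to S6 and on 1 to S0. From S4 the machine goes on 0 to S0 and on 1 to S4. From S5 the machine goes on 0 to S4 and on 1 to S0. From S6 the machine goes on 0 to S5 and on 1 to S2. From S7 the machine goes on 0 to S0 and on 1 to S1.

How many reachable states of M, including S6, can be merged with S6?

2

First remove the unreachable states {S3}; 7 states remain.
Initial partition by acceptance: {S0,S5,S6,S7} | {S1,S2,S4}.
On input 0, block {S0,S5,S6,S7} splits into {S0,S5} and {S6,S7}.
On input 0, block {S1,S2,S4} splits into {S1,S2} and {S4}.
The partition is now stable with 4 blocks: {S0,S5} | {S1,S2} | {S6,S7} | {S4}.
The equivalence class containing S6 is {S6,S7}, of size 2.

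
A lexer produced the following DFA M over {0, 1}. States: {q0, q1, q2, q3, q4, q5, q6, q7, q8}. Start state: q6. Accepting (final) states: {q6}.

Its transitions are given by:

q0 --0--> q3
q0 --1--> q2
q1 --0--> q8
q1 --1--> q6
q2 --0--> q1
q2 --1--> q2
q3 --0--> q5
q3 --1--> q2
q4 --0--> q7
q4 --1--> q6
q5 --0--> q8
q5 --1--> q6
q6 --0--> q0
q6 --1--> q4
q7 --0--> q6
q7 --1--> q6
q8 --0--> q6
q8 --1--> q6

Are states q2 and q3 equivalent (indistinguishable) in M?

Yes

All states are reachable from the start state.
Start with accepting vs non-accepting: {q6} | {q0,q1,q2,q3,q4,q5,q7,q8}.
Refine {q0,q1,q2,q3,q4,q5,q7,q8} on symbol 0: members go to different blocks, giving {q0,q1,q2,q3,q4,q5} and {q7,q8}.
On input 0, block {q0,q1,q2,q3,q4,q5} splits into {q0,q2,q3} and {q1,q4,q5}.
On input 0, block {q0,q2,q3} splits into {q2,q3} and {q0}.
The partition is now stable with 5 blocks: {q6} | {q2,q3} | {q7,q8} | {q1,q4,q5} | {q0}.
q2 and q3 lie in the same block of the stable partition, so they are equivalent — no string distinguishes them.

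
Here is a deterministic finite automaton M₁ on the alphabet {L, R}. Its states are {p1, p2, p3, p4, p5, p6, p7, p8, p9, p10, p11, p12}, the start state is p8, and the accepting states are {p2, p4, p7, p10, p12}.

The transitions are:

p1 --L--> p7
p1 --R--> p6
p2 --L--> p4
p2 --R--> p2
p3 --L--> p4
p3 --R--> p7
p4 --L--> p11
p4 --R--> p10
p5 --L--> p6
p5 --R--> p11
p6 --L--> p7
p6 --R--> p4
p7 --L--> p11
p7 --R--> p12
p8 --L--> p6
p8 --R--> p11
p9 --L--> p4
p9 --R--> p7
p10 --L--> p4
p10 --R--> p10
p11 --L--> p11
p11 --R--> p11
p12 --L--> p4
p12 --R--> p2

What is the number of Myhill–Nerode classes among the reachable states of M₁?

5

States {p1,p3,p5,p9} cannot be reached from the start state, so discard them.
P0 = {p2,p4,p7,p10,p12} | {p6,p8,p11}.
On input L, block {p2,p4,p7,p10,p12} splits into {p2,p10,p12} and {p4,p7}.
Refine {p6,p8,p11} on symbol L: members go to different blocks, giving {p8,p11} and {p6}.
Split {p8,p11} by δ(·,L) → {p8} and {p11}.
No further refinement is possible. Final partition (5 blocks): {p2,p10,p12} | {p8} | {p4,p7} | {p6} | {p11}.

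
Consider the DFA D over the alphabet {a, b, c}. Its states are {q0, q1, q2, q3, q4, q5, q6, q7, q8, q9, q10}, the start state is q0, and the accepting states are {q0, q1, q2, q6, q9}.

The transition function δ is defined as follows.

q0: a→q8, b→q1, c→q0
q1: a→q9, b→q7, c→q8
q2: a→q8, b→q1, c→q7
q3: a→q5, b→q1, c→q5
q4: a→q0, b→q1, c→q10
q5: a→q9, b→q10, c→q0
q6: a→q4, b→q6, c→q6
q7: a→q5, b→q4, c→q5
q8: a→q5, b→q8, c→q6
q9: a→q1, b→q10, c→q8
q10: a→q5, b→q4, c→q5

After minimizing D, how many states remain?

States {q2,q3} cannot be reached from the start state, so discard them.
P0 = {q0,q1,q6,q9} | {q4,q5,q7,q8,q10}.
Split {q0,q1,q6,q9} by δ(·,a) → {q0,q6} and {q1,q9}.
On input b, block {q0,q6} splits into {q0} and {q6}.
Split {q4,q5,q7,q8,q10} by δ(·,a) → {q7,q8,q10} and {q4} and {q5}.
Split {q7,q8,q10} by δ(·,b) → {q7,q10} and {q8}.
The partition is now stable with 7 blocks: {q0} | {q7,q10} | {q1,q9} | {q6} | {q4} | {q5} | {q8}.

7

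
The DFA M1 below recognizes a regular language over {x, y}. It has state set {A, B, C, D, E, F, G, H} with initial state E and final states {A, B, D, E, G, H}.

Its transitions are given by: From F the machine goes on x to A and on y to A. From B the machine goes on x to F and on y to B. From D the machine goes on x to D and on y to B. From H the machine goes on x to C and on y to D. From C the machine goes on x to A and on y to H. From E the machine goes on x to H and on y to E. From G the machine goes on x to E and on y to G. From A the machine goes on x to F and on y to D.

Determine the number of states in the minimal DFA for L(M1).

5

States {G} cannot be reached from the start state, so discard them.
P0 = {A,B,D,E,H} | {C,F}.
Split {A,B,D,E,H} by δ(·,x) → {A,B,H} and {D,E}.
On input y, block {A,B,H} splits into {A,H} and {B}.
On input x, block {D,E} splits into {D} and {E}.
No further refinement is possible. Final partition (5 blocks): {A,H} | {C,F} | {D} | {B} | {E}.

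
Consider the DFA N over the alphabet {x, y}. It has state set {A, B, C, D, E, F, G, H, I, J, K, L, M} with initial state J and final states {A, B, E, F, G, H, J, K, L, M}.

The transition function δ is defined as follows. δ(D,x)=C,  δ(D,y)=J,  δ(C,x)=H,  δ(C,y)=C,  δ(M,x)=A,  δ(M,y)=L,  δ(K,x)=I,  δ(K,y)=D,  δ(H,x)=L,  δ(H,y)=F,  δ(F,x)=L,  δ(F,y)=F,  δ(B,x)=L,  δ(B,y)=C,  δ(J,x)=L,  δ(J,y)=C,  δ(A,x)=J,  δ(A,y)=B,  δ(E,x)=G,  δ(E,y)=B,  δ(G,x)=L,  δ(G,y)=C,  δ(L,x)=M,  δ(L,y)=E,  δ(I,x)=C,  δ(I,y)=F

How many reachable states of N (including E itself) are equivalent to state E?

2

States {D,I,K} cannot be reached from the start state, so discard them.
Start with accepting vs non-accepting: {A,B,E,F,G,H,J,L,M} | {C}.
Refine {A,B,E,F,G,H,J,L,M} on symbol y: members go to different blocks, giving {A,E,F,H,L,M} and {B,G,J}.
Refine {A,E,F,H,L,M} on symbol x: members go to different blocks, giving {F,H,L,M} and {A,E}.
Split {F,H,L,M} by δ(·,x) → {F,H,L} and {M}.
On input x, block {F,H,L} splits into {F,H} and {L}.
Stable partition: {F,H} | {C} | {B,G,J} | {A,E} | {M} | {L} — 6 equivalence classes.
State E belongs to the block {A,E}, which has 2 states.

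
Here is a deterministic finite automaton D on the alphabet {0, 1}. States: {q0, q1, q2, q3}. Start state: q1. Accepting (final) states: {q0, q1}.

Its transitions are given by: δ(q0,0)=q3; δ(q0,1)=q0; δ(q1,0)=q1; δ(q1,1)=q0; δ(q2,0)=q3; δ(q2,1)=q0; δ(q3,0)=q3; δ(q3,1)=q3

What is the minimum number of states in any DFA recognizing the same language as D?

Reachable states from the start: {q0,q1,q3}. Unreachable: {q2} — drop them.
Initial partition by acceptance: {q0,q1} | {q3}.
Split {q0,q1} by δ(·,0) → {q0} and {q1}.
Stable partition: {q0} | {q3} | {q1} — 3 equivalence classes.

3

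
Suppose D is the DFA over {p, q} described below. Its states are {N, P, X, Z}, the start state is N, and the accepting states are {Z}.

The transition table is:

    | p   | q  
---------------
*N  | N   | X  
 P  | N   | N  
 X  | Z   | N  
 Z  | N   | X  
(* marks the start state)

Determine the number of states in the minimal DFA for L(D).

First remove the unreachable states {P}; 3 states remain.
Start with accepting vs non-accepting: {Z} | {N,X}.
Split {N,X} by δ(·,p) → {X} and {N}.
Stable partition: {Z} | {X} | {N} — 3 equivalence classes.

3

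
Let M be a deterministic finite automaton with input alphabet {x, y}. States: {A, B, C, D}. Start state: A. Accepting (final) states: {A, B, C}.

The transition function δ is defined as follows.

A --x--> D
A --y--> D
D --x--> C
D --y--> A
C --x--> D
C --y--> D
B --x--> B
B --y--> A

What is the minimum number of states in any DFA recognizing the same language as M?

2

States {B} cannot be reached from the start state, so discard them.
Start with accepting vs non-accepting: {A,C} | {D}.
The partition is now stable with 2 blocks: {A,C} | {D}.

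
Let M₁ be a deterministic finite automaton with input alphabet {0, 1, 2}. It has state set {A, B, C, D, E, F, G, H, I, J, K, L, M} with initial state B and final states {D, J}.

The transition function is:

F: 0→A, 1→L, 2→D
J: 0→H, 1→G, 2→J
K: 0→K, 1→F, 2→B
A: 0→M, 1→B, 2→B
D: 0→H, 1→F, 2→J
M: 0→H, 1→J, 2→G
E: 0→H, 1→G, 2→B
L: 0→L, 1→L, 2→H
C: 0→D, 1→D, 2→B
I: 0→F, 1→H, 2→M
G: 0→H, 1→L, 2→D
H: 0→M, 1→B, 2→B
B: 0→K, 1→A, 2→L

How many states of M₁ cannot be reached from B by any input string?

3

BFS from B reaches {A, B, D, F, G, H, J, K, L, M}; the 3 state(s) C, E, I are never visited.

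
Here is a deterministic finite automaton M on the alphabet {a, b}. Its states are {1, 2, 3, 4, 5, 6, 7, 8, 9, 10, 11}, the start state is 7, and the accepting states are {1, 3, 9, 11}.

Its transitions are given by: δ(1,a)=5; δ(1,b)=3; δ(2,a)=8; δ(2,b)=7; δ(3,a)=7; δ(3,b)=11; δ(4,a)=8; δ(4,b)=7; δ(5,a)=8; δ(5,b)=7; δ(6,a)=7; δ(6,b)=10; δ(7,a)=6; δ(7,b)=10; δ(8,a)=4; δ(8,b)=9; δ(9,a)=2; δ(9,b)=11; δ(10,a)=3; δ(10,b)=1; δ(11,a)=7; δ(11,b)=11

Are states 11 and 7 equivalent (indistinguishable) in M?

Every state is reachable, so we keep all 11.
Start with accepting vs non-accepting: {1,3,9,11} | {2,4,5,6,7,8,10}.
Refine {2,4,5,6,7,8,10} on symbol a: members go to different blocks, giving {2,4,5,6,7,8} and {10}.
Split {2,4,5,6,7,8} by δ(·,b) → {2,4,5} and {6,7} and {8}.
Split {1,3,9,11} by δ(·,a) → {1,9} and {3,11}.
The partition is now stable with 6 blocks: {1,9} | {2,4,5} | {10} | {6,7} | {8} | {3,11}.
11 and 7 end up in different blocks, so they are distinguishable. For instance, the string 'ε' is accepted from only 11.

No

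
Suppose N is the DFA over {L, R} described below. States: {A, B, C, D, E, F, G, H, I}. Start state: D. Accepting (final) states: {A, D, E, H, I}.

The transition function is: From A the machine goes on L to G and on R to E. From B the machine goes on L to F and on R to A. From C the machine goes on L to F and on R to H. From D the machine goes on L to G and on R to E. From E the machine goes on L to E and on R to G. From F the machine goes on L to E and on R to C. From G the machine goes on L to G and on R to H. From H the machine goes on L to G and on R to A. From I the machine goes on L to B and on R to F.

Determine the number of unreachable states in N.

Starting at D and following transitions, the reachable set is {A, D, E, G, H}. That leaves B, C, F, I unreachable — 4 in total.

4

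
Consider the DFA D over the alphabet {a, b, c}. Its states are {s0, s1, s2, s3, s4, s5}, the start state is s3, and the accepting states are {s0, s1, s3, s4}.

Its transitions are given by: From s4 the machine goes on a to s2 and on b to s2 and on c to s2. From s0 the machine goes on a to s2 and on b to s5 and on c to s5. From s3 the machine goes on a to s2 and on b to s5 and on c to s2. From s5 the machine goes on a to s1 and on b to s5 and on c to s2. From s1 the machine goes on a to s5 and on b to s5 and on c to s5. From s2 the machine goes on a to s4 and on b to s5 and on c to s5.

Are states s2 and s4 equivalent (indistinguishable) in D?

Reachable states from the start: {s1,s2,s3,s4,s5}. Unreachable: {s0} — drop them.
P0 = {s1,s3,s4} | {s2,s5}.
No further refinement is possible. Final partition (2 blocks): {s1,s3,s4} | {s2,s5}.
s2 and s4 end up in different blocks, so they are distinguishable. For instance, the string 'ε' is accepted from only s4.

No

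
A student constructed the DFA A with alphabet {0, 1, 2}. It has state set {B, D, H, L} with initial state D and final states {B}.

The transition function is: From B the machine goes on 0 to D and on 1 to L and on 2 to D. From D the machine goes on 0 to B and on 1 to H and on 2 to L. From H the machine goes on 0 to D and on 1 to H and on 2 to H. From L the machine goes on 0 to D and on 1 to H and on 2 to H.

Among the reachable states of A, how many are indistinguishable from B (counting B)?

1

Every state is reachable, so we keep all 4.
Initial partition by acceptance: {B} | {D,H,L}.
Split {D,H,L} by δ(·,0) → {H,L} and {D}.
The partition is now stable with 3 blocks: {B} | {H,L} | {D}.
The equivalence class containing B is {B}, of size 1.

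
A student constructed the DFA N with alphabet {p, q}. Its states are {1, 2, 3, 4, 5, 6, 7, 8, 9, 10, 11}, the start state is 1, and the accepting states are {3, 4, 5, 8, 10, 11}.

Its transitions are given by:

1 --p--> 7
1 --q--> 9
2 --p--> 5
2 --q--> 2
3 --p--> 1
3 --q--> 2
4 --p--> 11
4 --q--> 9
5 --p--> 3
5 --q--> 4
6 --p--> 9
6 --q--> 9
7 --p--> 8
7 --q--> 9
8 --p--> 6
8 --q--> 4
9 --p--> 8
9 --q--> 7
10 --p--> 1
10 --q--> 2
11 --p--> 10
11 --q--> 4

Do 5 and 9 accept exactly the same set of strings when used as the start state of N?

Start with accepting vs non-accepting: {3,4,5,8,10,11} | {1,2,6,7,9}.
On input p, block {3,4,5,8,10,11} splits into {3,8,10} and {4,5,11}.
Split {3,8,10} by δ(·,q) → {3,10} and {8}.
On input p, block {1,2,6,7,9} splits into {1,6} and {7,9} and {2}.
Split {4,5,11} by δ(·,p) → {5,11} and {4}.
The partition is now stable with 7 blocks: {3,10} | {1,6} | {5,11} | {8} | {7,9} | {2} | {4}.
5 and 9 end up in different blocks, so they are distinguishable. For instance, the string 'ε' is accepted from only 5.

No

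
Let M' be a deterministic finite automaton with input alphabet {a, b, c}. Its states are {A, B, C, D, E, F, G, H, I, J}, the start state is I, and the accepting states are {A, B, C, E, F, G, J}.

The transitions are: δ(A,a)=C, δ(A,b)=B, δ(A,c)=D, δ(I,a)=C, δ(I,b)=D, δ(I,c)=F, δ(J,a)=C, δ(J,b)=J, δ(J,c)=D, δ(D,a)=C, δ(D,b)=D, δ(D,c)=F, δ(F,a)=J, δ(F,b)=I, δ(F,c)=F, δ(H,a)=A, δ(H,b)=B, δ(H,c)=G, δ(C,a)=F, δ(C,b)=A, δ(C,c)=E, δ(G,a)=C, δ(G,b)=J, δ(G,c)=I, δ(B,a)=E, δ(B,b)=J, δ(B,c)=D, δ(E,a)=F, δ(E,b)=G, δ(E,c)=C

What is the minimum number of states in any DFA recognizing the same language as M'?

4

States {H} cannot be reached from the start state, so discard them.
Start with accepting vs non-accepting: {A,B,C,E,F,G,J} | {D,I}.
On input b, block {A,B,C,E,F,G,J} splits into {A,B,C,E,G,J} and {F}.
On input a, block {A,B,C,E,G,J} splits into {A,B,G,J} and {C,E}.
The partition is now stable with 4 blocks: {A,B,G,J} | {D,I} | {F} | {C,E}.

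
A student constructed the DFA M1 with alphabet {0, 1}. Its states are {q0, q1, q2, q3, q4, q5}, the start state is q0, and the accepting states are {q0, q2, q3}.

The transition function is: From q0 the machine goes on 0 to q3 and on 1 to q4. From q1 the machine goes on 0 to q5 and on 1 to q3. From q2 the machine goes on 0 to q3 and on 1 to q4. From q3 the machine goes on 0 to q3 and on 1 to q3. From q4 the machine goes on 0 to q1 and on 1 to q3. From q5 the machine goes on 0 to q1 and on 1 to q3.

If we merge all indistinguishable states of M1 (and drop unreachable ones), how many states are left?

3

Reachable states from the start: {q0,q1,q3,q4,q5}. Unreachable: {q2} — drop them.
Start with accepting vs non-accepting: {q0,q3} | {q1,q4,q5}.
Refine {q0,q3} on symbol 1: members go to different blocks, giving {q0} and {q3}.
Stable partition: {q0} | {q1,q4,q5} | {q3} — 3 equivalence classes.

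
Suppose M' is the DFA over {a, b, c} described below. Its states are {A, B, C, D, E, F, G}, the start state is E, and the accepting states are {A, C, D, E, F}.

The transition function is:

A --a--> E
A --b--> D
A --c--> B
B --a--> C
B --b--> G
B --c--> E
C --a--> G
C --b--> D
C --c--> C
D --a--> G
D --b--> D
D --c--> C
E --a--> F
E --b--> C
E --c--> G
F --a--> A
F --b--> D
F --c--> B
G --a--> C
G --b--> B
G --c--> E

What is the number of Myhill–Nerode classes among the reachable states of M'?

3

Every state is reachable, so we keep all 7.
Initial partition by acceptance: {A,C,D,E,F} | {B,G}.
Refine {A,C,D,E,F} on symbol a: members go to different blocks, giving {A,E,F} and {C,D}.
Stable partition: {A,E,F} | {B,G} | {C,D} — 3 equivalence classes.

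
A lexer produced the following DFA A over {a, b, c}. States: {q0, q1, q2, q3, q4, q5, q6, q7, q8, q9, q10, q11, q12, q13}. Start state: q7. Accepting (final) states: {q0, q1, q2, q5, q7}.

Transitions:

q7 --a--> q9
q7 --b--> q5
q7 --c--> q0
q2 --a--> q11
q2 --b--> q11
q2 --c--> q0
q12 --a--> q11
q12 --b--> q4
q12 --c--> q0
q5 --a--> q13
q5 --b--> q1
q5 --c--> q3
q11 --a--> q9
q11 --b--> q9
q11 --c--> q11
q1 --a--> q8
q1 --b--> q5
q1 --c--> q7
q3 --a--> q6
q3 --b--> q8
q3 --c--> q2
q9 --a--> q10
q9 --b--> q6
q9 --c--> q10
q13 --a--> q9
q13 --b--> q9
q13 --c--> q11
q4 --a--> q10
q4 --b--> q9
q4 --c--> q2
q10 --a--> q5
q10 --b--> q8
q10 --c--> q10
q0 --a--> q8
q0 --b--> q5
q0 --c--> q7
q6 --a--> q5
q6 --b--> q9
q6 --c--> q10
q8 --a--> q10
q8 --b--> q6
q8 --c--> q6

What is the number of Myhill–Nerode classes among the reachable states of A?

7

First remove the unreachable states {q4,q12}; 12 states remain.
P0 = {q0,q1,q2,q5,q7} | {q3,q6,q8,q9,q10,q11,q13}.
On input b, block {q0,q1,q2,q5,q7} splits into {q0,q1,q5,q7} and {q2}.
Split {q0,q1,q5,q7} by δ(·,c) → {q0,q1,q7} and {q5}.
On input a, block {q3,q6,q8,q9,q10,q11,q13} splits into {q3,q8,q9,q11,q13} and {q6,q10}.
Refine {q3,q8,q9,q11,q13} on symbol a: members go to different blocks, giving {q3,q8,q9} and {q11,q13}.
On input b, block {q3,q8,q9} splits into {q8,q9} and {q3}.
The partition is now stable with 7 blocks: {q0,q1,q7} | {q8,q9} | {q2} | {q5} | {q6,q10} | {q11,q13} | {q3}.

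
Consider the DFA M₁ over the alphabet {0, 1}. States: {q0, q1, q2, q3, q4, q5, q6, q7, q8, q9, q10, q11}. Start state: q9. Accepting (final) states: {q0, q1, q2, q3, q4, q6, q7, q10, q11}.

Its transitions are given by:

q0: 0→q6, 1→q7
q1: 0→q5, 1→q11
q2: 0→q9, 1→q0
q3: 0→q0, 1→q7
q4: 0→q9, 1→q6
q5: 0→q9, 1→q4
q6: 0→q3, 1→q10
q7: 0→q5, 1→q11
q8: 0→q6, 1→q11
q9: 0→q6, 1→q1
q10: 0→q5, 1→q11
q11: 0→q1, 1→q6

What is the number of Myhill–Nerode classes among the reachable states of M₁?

6

Reachable states from the start: {q0,q1,q3,q4,q5,q6,q7,q9,q10,q11}. Unreachable: {q2,q8} — drop them.
Initial partition by acceptance: {q0,q1,q3,q4,q6,q7,q10,q11} | {q5,q9}.
On input 0, block {q0,q1,q3,q4,q6,q7,q10,q11} splits into {q0,q3,q6,q11} and {q1,q4,q7,q10}.
On input 0, block {q0,q3,q6,q11} splits into {q0,q3,q6} and {q11}.
Refine {q5,q9} on symbol 0: members go to different blocks, giving {q5} and {q9}.
Split {q1,q4,q7,q10} by δ(·,0) → {q1,q7,q10} and {q4}.
No further refinement is possible. Final partition (6 blocks): {q0,q3,q6} | {q5} | {q1,q7,q10} | {q11} | {q9} | {q4}.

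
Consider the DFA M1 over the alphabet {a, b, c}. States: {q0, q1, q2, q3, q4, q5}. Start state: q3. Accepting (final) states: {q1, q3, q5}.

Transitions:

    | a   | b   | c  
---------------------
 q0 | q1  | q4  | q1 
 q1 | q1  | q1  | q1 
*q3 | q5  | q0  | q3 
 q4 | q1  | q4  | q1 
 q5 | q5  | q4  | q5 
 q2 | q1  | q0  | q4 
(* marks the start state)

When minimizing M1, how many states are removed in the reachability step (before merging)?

1

Starting at q3 and following transitions, the reachable set is {q0, q1, q3, q4, q5}. That leaves q2 unreachable — 1 in total.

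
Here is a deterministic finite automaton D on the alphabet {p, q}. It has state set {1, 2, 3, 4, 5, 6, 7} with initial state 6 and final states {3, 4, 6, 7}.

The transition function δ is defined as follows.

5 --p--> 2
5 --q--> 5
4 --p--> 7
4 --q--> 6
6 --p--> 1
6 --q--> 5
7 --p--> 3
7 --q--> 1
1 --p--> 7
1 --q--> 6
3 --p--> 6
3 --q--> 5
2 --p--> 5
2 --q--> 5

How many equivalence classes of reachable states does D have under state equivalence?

5

States {4} cannot be reached from the start state, so discard them.
P0 = {3,6,7} | {1,2,5}.
Split {3,6,7} by δ(·,p) → {3,7} and {6}.
Split {3,7} by δ(·,p) → {3} and {7}.
Refine {1,2,5} on symbol p: members go to different blocks, giving {2,5} and {1}.
No further refinement is possible. Final partition (5 blocks): {3} | {2,5} | {6} | {7} | {1}.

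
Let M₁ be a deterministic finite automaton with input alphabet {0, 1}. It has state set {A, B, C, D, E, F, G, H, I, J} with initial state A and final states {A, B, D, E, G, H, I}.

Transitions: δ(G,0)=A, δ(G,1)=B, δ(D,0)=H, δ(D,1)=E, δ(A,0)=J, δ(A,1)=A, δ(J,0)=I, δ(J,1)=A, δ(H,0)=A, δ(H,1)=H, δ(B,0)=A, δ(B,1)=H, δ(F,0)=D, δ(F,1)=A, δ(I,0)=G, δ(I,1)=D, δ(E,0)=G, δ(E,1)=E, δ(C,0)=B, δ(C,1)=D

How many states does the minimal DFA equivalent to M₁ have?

States {C,F} cannot be reached from the start state, so discard them.
Initial partition by acceptance: {A,B,D,E,G,H,I} | {J}.
On input 0, block {A,B,D,E,G,H,I} splits into {B,D,E,G,H,I} and {A}.
Refine {B,D,E,G,H,I} on symbol 0: members go to different blocks, giving {B,G,H} and {D,E,I}.
Stable partition: {B,G,H} | {J} | {A} | {D,E,I} — 4 equivalence classes.

4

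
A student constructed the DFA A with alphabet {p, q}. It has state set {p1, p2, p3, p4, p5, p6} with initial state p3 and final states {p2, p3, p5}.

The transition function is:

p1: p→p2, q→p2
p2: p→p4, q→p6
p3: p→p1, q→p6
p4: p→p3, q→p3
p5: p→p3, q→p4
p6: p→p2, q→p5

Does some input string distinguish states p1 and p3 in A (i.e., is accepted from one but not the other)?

Yes

All states are reachable from the start state.
Start with accepting vs non-accepting: {p2,p3,p5} | {p1,p4,p6}.
Refine {p2,p3,p5} on symbol p: members go to different blocks, giving {p2,p3} and {p5}.
Split {p1,p4,p6} by δ(·,q) → {p1,p4} and {p6}.
Stable partition: {p2,p3} | {p1,p4} | {p5} | {p6} — 4 equivalence classes.
p1 and p3 end up in different blocks, so they are distinguishable. For instance, the string 'ε' is accepted from only p3.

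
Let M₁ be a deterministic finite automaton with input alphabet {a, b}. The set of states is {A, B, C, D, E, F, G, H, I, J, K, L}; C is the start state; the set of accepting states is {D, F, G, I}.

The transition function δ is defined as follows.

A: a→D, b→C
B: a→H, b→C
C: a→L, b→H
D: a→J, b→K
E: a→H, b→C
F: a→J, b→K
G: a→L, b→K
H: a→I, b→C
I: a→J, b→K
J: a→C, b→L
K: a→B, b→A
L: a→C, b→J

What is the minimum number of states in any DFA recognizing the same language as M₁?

Reachable states from the start: {A,B,C,D,H,I,J,K,L}. Unreachable: {E,F,G} — drop them.
Initial partition by acceptance: {D,I} | {A,B,C,H,J,K,L}.
On input a, block {A,B,C,H,J,K,L} splits into {B,C,J,K,L} and {A,H}.
Refine {B,C,J,K,L} on symbol a: members go to different blocks, giving {C,J,K,L} and {B}.
Refine {C,J,K,L} on symbol a: members go to different blocks, giving {C,J,L} and {K}.
Split {C,J,L} by δ(·,b) → {J,L} and {C}.
No further refinement is possible. Final partition (6 blocks): {D,I} | {J,L} | {A,H} | {B} | {K} | {C}.

6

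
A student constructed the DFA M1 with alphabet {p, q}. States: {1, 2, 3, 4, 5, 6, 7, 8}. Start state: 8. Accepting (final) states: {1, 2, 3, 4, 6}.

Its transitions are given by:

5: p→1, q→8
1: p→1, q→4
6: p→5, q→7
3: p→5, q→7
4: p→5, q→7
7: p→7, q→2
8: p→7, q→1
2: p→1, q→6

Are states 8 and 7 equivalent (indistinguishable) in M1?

Yes

First remove the unreachable states {3}; 7 states remain.
Start with accepting vs non-accepting: {1,2,4,6} | {5,7,8}.
On input p, block {1,2,4,6} splits into {1,2} and {4,6}.
Refine {5,7,8} on symbol p: members go to different blocks, giving {7,8} and {5}.
Stable partition: {1,2} | {7,8} | {4,6} | {5} — 4 equivalence classes.
8 and 7 lie in the same block of the stable partition, so they are equivalent — no string distinguishes them.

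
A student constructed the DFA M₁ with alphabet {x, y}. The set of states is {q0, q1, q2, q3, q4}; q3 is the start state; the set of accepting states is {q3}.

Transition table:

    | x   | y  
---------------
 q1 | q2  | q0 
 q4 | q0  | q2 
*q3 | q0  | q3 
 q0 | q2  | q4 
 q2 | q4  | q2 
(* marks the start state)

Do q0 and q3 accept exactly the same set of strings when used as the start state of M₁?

Reachable states from the start: {q0,q2,q3,q4}. Unreachable: {q1} — drop them.
Initial partition by acceptance: {q3} | {q0,q2,q4}.
The partition is now stable with 2 blocks: {q3} | {q0,q2,q4}.
q0 and q3 end up in different blocks, so they are distinguishable. For instance, the string 'ε' is accepted from only q3.

No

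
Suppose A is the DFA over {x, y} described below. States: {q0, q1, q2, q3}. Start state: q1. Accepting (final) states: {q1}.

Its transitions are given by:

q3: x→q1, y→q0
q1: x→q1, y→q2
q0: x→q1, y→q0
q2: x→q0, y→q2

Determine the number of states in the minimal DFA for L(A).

States {q3} cannot be reached from the start state, so discard them.
Initial partition by acceptance: {q1} | {q0,q2}.
Split {q0,q2} by δ(·,x) → {q0} and {q2}.
The partition is now stable with 3 blocks: {q1} | {q0} | {q2}.

3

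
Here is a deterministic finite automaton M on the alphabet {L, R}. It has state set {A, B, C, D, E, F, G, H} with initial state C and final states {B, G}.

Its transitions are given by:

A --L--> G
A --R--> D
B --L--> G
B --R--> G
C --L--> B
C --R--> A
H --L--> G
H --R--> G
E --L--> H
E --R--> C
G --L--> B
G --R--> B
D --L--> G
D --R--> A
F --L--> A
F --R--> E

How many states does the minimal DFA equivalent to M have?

First remove the unreachable states {E,F,H}; 5 states remain.
Start with accepting vs non-accepting: {B,G} | {A,C,D}.
The partition is now stable with 2 blocks: {B,G} | {A,C,D}.

2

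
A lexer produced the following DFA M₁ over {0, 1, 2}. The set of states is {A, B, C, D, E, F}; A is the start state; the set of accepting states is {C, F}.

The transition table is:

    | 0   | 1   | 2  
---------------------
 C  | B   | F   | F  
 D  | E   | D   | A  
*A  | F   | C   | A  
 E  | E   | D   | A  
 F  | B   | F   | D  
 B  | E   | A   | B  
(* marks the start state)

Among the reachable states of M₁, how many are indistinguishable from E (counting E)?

Every state is reachable, so we keep all 6.
P0 = {C,F} | {A,B,D,E}.
Refine {C,F} on symbol 2: members go to different blocks, giving {C} and {F}.
Split {A,B,D,E} by δ(·,0) → {B,D,E} and {A}.
On input 1, block {B,D,E} splits into {D,E} and {B}.
Stable partition: {C} | {D,E} | {F} | {A} | {B} — 5 equivalence classes.
The equivalence class containing E is {D,E}, of size 2.

2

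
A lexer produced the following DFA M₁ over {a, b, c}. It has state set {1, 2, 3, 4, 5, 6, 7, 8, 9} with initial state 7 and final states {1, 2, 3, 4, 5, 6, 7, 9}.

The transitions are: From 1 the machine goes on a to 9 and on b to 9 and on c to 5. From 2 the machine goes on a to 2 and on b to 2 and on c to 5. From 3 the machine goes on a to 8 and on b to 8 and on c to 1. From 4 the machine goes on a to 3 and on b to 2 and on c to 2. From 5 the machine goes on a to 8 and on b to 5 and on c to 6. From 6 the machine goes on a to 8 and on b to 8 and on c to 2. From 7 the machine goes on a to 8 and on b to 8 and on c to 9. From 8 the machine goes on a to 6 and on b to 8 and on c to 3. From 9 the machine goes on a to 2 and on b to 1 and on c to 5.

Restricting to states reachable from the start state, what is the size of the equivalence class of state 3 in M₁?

3

First remove the unreachable states {4}; 8 states remain.
Initial partition by acceptance: {1,2,3,5,6,7,9} | {8}.
On input a, block {1,2,3,5,6,7,9} splits into {3,5,6,7} and {1,2,9}.
Refine {3,5,6,7} on symbol b: members go to different blocks, giving {3,6,7} and {5}.
No further refinement is possible. Final partition (4 blocks): {3,6,7} | {8} | {1,2,9} | {5}.
The equivalence class containing 3 is {3,6,7}, of size 3.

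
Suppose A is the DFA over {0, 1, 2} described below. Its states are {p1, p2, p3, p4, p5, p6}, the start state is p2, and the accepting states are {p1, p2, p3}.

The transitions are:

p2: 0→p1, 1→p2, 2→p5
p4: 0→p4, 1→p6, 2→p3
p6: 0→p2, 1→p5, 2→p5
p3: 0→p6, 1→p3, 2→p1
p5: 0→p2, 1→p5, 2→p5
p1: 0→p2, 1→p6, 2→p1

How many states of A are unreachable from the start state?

2

No path from p2 leads to p3, p4; the other 4 states are all reachable.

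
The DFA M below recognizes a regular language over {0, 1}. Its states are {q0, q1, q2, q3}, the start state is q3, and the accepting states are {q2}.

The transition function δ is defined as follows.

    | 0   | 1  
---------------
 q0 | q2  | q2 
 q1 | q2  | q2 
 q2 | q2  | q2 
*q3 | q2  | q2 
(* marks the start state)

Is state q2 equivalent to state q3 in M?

States {q0,q1} cannot be reached from the start state, so discard them.
Initial partition by acceptance: {q2} | {q3}.
No further refinement is possible. Final partition (2 blocks): {q2} | {q3}.
q2 and q3 end up in different blocks, so they are distinguishable. For instance, the string 'ε' is accepted from only q2.

No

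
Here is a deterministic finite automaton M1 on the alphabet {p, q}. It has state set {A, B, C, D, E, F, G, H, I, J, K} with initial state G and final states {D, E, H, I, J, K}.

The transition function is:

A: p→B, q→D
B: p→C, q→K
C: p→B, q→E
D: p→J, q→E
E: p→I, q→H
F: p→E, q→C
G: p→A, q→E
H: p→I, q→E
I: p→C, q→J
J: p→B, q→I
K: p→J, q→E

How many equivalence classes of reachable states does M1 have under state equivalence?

Reachable states from the start: {A,B,C,D,E,G,H,I,J,K}. Unreachable: {F} — drop them.
Initial partition by acceptance: {D,E,H,I,J,K} | {A,B,C,G}.
Refine {D,E,H,I,J,K} on symbol p: members go to different blocks, giving {D,E,H,K} and {I,J}.
Stable partition: {D,E,H,K} | {A,B,C,G} | {I,J} — 3 equivalence classes.

3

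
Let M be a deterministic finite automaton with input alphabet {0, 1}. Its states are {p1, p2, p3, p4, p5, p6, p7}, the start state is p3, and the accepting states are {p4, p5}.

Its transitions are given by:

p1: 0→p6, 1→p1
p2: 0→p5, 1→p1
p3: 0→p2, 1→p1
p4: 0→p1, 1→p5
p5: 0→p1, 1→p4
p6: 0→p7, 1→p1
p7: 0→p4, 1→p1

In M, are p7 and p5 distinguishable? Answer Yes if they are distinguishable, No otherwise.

Every state is reachable, so we keep all 7.
Start with accepting vs non-accepting: {p4,p5} | {p1,p2,p3,p6,p7}.
On input 0, block {p1,p2,p3,p6,p7} splits into {p1,p3,p6} and {p2,p7}.
Refine {p1,p3,p6} on symbol 0: members go to different blocks, giving {p3,p6} and {p1}.
No further refinement is possible. Final partition (4 blocks): {p4,p5} | {p3,p6} | {p2,p7} | {p1}.
p7 and p5 end up in different blocks, so they are distinguishable. For instance, the string 'ε' is accepted from only p5.

Yes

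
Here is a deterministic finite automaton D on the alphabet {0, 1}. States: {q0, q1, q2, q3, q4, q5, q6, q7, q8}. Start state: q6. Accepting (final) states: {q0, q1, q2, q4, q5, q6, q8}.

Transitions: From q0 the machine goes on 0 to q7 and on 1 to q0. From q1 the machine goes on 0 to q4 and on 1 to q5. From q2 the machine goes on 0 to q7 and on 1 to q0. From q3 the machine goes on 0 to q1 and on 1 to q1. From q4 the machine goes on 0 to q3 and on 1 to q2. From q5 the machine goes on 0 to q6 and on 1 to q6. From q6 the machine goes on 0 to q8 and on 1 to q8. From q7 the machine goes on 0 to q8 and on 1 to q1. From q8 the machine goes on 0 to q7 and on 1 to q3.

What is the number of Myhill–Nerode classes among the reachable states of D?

8

P0 = {q0,q1,q2,q4,q5,q6,q8} | {q3,q7}.
On input 0, block {q0,q1,q2,q4,q5,q6,q8} splits into {q0,q2,q4,q8} and {q1,q5,q6}.
On input 1, block {q0,q2,q4,q8} splits into {q0,q2,q4} and {q8}.
On input 0, block {q3,q7} splits into {q3} and {q7}.
On input 0, block {q0,q2,q4} splits into {q0,q2} and {q4}.
Split {q1,q5,q6} by δ(·,0) → {q1} and {q5} and {q6}.
Stable partition: {q0,q2} | {q3} | {q1} | {q8} | {q7} | {q4} | {q5} | {q6} — 8 equivalence classes.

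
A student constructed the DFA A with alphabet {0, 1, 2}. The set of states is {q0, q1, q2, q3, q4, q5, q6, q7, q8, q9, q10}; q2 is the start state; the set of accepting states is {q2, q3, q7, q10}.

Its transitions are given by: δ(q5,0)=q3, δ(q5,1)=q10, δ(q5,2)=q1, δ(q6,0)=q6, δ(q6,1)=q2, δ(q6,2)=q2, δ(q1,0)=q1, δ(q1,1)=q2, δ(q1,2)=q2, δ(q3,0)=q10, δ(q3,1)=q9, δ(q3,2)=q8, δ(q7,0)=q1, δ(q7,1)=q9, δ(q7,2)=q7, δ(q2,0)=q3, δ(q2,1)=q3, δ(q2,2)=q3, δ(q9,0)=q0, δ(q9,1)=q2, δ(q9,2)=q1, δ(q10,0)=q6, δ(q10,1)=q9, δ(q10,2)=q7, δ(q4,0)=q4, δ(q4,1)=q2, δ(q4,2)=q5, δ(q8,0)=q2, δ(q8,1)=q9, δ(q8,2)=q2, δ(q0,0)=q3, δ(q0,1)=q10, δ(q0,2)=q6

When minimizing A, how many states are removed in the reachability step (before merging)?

No path from q2 leads to q4, q5; the other 9 states are all reachable.

2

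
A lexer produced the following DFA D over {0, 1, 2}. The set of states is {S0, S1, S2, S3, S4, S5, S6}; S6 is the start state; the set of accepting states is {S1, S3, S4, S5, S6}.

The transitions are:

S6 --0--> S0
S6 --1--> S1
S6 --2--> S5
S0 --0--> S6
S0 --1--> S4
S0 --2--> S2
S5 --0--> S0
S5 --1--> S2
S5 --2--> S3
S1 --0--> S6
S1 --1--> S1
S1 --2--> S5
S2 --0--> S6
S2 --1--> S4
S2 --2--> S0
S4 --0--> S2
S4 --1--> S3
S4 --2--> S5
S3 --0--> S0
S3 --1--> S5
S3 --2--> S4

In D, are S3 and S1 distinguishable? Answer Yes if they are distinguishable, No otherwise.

Yes

All states are reachable from the start state.
P0 = {S1,S3,S4,S5,S6} | {S0,S2}.
On input 0, block {S1,S3,S4,S5,S6} splits into {S3,S4,S5,S6} and {S1}.
On input 1, block {S3,S4,S5,S6} splits into {S3,S4} and {S5} and {S6}.
Refine {S3,S4} on symbol 1: members go to different blocks, giving {S3} and {S4}.
Stable partition: {S3} | {S0,S2} | {S1} | {S5} | {S6} | {S4} — 6 equivalence classes.
S3 and S1 end up in different blocks, so they are distinguishable. For instance, the string '0' is accepted from only S1.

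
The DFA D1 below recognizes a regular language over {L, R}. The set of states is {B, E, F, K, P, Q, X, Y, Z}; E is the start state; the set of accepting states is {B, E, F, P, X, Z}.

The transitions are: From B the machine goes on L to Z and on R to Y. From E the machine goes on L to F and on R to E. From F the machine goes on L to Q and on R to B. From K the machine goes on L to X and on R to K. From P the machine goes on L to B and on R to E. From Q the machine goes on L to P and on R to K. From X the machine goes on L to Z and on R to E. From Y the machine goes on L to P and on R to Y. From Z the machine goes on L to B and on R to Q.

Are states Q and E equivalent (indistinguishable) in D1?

Every state is reachable, so we keep all 9.
Initial partition by acceptance: {B,E,F,P,X,Z} | {K,Q,Y}.
On input L, block {B,E,F,P,X,Z} splits into {B,E,P,X,Z} and {F}.
Split {B,E,P,X,Z} by δ(·,L) → {B,P,X,Z} and {E}.
On input R, block {B,P,X,Z} splits into {P,X} and {B,Z}.
The partition is now stable with 5 blocks: {P,X} | {K,Q,Y} | {F} | {E} | {B,Z}.
Q and E end up in different blocks, so they are distinguishable. For instance, the string 'ε' is accepted from only E.

No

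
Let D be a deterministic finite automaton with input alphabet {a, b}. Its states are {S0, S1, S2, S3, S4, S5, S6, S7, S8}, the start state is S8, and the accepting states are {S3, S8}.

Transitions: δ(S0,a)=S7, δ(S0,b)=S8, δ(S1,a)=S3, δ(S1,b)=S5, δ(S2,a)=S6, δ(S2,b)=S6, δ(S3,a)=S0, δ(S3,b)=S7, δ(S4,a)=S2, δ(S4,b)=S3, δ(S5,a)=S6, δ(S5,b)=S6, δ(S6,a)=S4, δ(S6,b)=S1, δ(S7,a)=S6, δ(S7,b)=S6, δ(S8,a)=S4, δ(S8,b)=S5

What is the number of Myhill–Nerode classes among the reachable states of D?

P0 = {S3,S8} | {S0,S1,S2,S4,S5,S6,S7}.
Split {S0,S1,S2,S4,S5,S6,S7} by δ(·,a) → {S0,S2,S4,S5,S6,S7} and {S1}.
Refine {S0,S2,S4,S5,S6,S7} on symbol b: members go to different blocks, giving {S2,S5,S7} and {S0,S4} and {S6}.
No further refinement is possible. Final partition (5 blocks): {S3,S8} | {S2,S5,S7} | {S1} | {S0,S4} | {S6}.

5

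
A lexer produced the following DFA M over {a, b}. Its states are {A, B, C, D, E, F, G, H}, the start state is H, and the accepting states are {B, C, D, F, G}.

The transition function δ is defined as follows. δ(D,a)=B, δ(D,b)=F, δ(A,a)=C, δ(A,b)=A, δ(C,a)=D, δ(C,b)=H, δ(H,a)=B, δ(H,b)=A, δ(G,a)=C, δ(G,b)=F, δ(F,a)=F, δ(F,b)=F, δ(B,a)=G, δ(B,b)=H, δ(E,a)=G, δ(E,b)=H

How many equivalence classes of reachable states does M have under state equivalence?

First remove the unreachable states {E}; 7 states remain.
Initial partition by acceptance: {B,C,D,F,G} | {A,H}.
Split {B,C,D,F,G} by δ(·,b) → {D,F,G} and {B,C}.
On input a, block {D,F,G} splits into {D,G} and {F}.
Stable partition: {D,G} | {A,H} | {B,C} | {F} — 4 equivalence classes.

4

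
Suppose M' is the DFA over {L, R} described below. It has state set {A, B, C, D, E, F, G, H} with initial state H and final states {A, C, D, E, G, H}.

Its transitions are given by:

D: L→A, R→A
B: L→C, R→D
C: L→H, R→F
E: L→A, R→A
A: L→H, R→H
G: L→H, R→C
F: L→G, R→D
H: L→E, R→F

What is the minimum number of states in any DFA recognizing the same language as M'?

6

Reachable states from the start: {A,C,D,E,F,G,H}. Unreachable: {B} — drop them.
Start with accepting vs non-accepting: {A,C,D,E,G,H} | {F}.
Refine {A,C,D,E,G,H} on symbol R: members go to different blocks, giving {A,D,E,G} and {C,H}.
Refine {A,D,E,G} on symbol L: members go to different blocks, giving {A,G} and {D,E}.
On input L, block {C,H} splits into {C} and {H}.
Refine {A,G} on symbol R: members go to different blocks, giving {A} and {G}.
No further refinement is possible. Final partition (6 blocks): {A} | {F} | {C} | {D,E} | {H} | {G}.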